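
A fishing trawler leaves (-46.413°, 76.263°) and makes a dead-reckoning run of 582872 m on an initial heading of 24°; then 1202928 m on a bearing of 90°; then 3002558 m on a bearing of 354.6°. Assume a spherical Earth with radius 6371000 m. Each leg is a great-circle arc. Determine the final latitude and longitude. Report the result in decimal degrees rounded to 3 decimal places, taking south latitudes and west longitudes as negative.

Apply the spherical direct solution leg by leg, carrying full precision between legs.
Leg 1: from (-46.413°, 76.263°), δ = 582872/6371000 = 0.091488 rad, θ = 24° → φ = -41.587°, λ = 79.111°.
Leg 2: from (-41.587°, 79.111°), δ = 1202928/6371000 = 0.188813 rad, θ = 90° → φ = -40.689°, λ = 93.442°.
Leg 3: from (-40.689°, 93.442°), δ = 3002558/6371000 = 0.471285 rad, θ = 354.6° → φ = -13.777°, λ = 90.921°.

latitude -13.777°, longitude 90.921°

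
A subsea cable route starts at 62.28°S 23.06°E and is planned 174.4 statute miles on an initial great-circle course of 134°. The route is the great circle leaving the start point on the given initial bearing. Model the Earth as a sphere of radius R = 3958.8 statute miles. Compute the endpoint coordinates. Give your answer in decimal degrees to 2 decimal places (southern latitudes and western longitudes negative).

Angular distance δ = d/R = 174.4 / 3958.8 = 0.044054 rad.
With φ₁ = -62.28° = -1.086991 rad and θ = 134° = 2.338741 rad:
sin φ₂ = sin φ₁ cos δ + cos φ₁ sin δ cos θ = (-0.885231)(0.999030) + (0.465151)(0.044040)(-0.694658) = -0.898603
φ₂ = asin(-0.898603) = -1.116574 rad = -63.97°.
Δλ = atan2( sin θ sin δ cos φ₁ , cos δ − sin φ₁ sin φ₂ ) = atan2(0.014736, 0.203559) = 0.072264 rad = 4.14°.
Hence λ₂ = 23.06° + 4.14° = 27.20°.

latitude -63.97°, longitude 27.20°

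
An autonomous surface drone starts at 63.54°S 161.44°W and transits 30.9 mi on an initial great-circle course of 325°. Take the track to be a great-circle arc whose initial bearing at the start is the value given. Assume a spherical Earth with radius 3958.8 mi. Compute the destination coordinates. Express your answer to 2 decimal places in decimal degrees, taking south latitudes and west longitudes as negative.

Angular distance δ = d/R = 30.9 / 3958.8 = 0.007805 rad.
Start latitude φ₁ = -1.108982 rad; initial bearing θ = 5.672320 rad.
Applying the spherical law of cosines for sides, sin φ₂ = sin φ₁ cos δ + cos φ₁ sin δ cos θ = -0.892369, so φ₂ = -63.17°.
Δλ = atan2( sin θ sin δ cos φ₁ , cos δ − sin φ₁ sin φ₂ ) = atan2(-0.001995, 0.201080) = -0.009920 rad = -0.57°.
λ₂ = λ₁ + Δλ = -162.01°.

latitude -63.17°, longitude -162.01°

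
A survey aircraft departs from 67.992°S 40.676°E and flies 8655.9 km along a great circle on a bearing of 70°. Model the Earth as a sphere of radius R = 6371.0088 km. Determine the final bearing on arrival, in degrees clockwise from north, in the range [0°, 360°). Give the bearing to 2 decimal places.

Central angle δ = d/R = 1.358639 rad.
Start latitude φ₁ = -1.186684 rad; initial bearing θ = 1.221730 rad.
sin φ₂ = sin φ₁ cos δ + cos φ₁ sin δ cos θ = (-0.927132)(0.210570) + (0.374736)(0.977579)(0.342020) = -0.069932
φ₂ = asin(-0.069932) = -0.069989 rad = -4.010°.
For the longitude increment, Δλ = atan2( sin θ sin δ cos φ₁, cos δ − sin φ₁ sin φ₂ ) = atan2(0.344241, 0.145733) = 67.055°.
λ₂ = λ₁ + Δλ = 107.731°.
The forward bearing on arrival equals the back-azimuth from the destination plus 180°.
Back-azimuth from P₂ (-4.01°, 107.73°) to P₁ (-67.99°, 40.68°), with Δλ' = λ₁ − λ₂ = -67.05°: atan2( sin Δλ' cos φ₁ , cos φ₂ sin φ₁ − sin φ₂ cos φ₁ cos Δλ' ) = 200.67°.
Final bearing = (200.67° + 180°) mod 360° = 20.67°.

final bearing 20.67°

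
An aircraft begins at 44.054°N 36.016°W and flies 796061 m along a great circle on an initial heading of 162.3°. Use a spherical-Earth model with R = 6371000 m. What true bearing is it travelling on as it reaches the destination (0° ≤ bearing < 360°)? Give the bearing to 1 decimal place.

final bearing 164.1°

δ = 796061/6371000 = 0.124951 rad (7.1591°).
With φ₁ = 44.054° = 0.768887 rad and θ = 162.3° = 2.832669 rad:
sin φ₂ = sin φ₁ cos δ + cos φ₁ sin δ cos θ = (0.695336)(0.992204) + (0.718685)(0.124626)(-0.952661) = 0.604588
φ₂ = asin(0.604588) = 0.649249 rad = 37.199°.
Δλ = atan2( sin θ sin δ cos φ₁ , cos δ − sin φ₁ sin φ₂ ) = atan2(0.027231, 0.571812) = 0.047587 rad = 2.727°.
Hence λ₂ = -36.016° + 2.727° = -33.289°.
The forward bearing on arrival equals the back-azimuth from the destination plus 180°.
Back-azimuth from P₂ (37.2°, -33.3°) to P₁ (44.1°, -36.0°), with Δλ' = λ₁ − λ₂ = -2.7°: atan2( sin Δλ' cos φ₁ , cos φ₂ sin φ₁ − sin φ₂ cos φ₁ cos Δλ' ) = 344.1°.
Final bearing = (344.1° + 180°) mod 360° = 164.1°.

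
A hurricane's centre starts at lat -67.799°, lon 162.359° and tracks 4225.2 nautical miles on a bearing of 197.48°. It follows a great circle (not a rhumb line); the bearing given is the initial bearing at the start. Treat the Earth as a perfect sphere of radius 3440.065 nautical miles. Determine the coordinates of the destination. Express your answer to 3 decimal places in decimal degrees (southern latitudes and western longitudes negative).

latitude -40.577°, longitude 4.228°

δ = 4225.2/3440.065 = 1.228233 rad (70.3725°).
Converting: φ₁ = -1.183316 rad, θ = 3.446676 rad.
Destination latitude: φ₂ = arcsin( sin φ₁ cos δ + cos φ₁ sin δ cos θ ) = arcsin(-0.650468) = -40.577°.
Δλ = atan2( sin θ sin δ cos φ₁ , cos δ − sin φ₁ sin φ₂ ) = atan2(-0.106903, -0.266342) = -2.759900 rad = -158.131°.
λ₂ = λ₁ + Δλ = 4.228°.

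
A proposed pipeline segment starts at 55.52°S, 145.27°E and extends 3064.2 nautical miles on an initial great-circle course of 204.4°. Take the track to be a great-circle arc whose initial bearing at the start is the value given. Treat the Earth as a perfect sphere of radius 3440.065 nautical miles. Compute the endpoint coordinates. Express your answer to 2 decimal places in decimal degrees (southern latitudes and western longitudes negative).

latitude -66.81°, longitude 19.94°

Angular distance δ = d/R = 3064.2 / 3440.065 = 0.890739 rad.
With φ₁ = -55.52° = -0.969007 rad and θ = 204.4° = 3.567453 rad:
Applying the spherical law of cosines for sides, sin φ₂ = sin φ₁ cos δ + cos φ₁ sin δ cos θ = -0.919229, so φ₂ = -66.81°.
Then Δλ = atan2(-0.181839, -0.128905) = -2.187465 rad, from sin θ sin δ cos φ₁ over cos δ − sin φ₁ sin φ₂.
λ₂ = λ₁ + Δλ = 19.94°.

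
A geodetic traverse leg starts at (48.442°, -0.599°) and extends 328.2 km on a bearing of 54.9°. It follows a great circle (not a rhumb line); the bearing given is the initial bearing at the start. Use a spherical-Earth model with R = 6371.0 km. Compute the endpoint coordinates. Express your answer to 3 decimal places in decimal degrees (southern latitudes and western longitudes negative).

Angular distance δ = d/R = 328.2 / 6371 = 0.051515 rad.
With φ₁ = 48.442° = 0.845472 rad and θ = 54.9° = 0.958186 rad:
Destination latitude: φ₂ = arcsin( sin φ₁ cos δ + cos φ₁ sin δ cos θ ) = arcsin(0.766933) = 50.079°.
Then Δλ = atan2(0.027947, 0.424789) = 0.065695 rad, from sin θ sin δ cos φ₁ over cos δ − sin φ₁ sin φ₂.
λ₂ = λ₁ + Δλ = 3.165°.

latitude 50.079°, longitude 3.165°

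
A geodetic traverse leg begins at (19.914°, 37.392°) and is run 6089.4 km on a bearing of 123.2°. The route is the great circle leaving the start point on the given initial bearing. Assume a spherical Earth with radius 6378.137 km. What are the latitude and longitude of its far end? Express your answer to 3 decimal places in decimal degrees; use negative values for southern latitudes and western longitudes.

latitude -12.907°, longitude 81.870°

δ = 6089.4/6378.137 = 0.954730 rad (54.7020°).
Converting: φ₁ = 0.347565 rad, θ = 2.150246 rad.
Applying the spherical law of cosines for sides, sin φ₂ = sin φ₁ cos δ + cos φ₁ sin δ cos θ = -0.223362, so φ₂ = -12.907°.
Then Δλ = atan2(0.642096, 0.653908) = 0.776284 rad, from sin θ sin δ cos φ₁ over cos δ − sin φ₁ sin φ₂.
Hence λ₂ = 37.392° + 44.478° = 81.870°.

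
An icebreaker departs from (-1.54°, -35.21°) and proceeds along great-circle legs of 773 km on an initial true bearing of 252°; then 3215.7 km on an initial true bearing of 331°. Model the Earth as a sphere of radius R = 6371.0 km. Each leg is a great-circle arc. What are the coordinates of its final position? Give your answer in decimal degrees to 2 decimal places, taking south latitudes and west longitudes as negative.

Apply the spherical direct solution leg by leg, carrying full precision between legs.
Leg 1: from (-1.54°, -35.21°), δ = 773/6371 = 0.121331 rad, θ = 252° → φ = -3.67°, λ = -41.83°.
Leg 2: from (-3.67°, -41.83°), δ = 3215.7/6371 = 0.504740 rad, θ = 331° → φ = 21.47°, λ = -56.43°.

latitude 21.47°, longitude -56.43°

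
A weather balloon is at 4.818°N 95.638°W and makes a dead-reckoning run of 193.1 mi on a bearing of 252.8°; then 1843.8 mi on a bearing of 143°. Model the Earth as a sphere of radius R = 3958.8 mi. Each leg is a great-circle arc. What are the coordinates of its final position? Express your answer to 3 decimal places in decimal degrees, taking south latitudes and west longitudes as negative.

latitude -17.198°, longitude -81.880°

Apply the spherical direct solution leg by leg, carrying full precision between legs.
Leg 1: from (4.818°, -95.638°), δ = 193.1/3958.8 = 0.048777 rad, θ = 252.8° → φ = 3.987°, λ = -98.314°.
Leg 2: from (3.987°, -98.314°), δ = 1843.8/3958.8 = 0.465747 rad, θ = 143° → φ = -17.198°, λ = -81.880°.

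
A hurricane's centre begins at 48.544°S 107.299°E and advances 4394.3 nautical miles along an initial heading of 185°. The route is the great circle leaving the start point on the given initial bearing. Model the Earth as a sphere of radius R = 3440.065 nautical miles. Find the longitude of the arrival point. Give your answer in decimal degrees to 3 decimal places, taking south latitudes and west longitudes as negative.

longitude -63.641°

Angular distance δ = d/R = 4394.3 / 3440.065 = 1.277389 rad.
With φ₁ = -48.544° = -0.847253 rad and θ = 185° = 3.228859 rad:
sin φ₂ = sin φ₁ cos δ + cos φ₁ sin δ cos θ = (-0.749464)(0.289216) + (0.662045)(0.957264)(-0.996195) = -0.848097
φ₂ = asin(-0.848097) = -1.012383 rad = -58.005°.
Then Δλ = atan2(-0.055235, -0.346402) = -2.983470 rad, from sin θ sin δ cos φ₁ over cos δ − sin φ₁ sin φ₂.
Hence λ₂ = 107.299° + -170.940° = -63.641°.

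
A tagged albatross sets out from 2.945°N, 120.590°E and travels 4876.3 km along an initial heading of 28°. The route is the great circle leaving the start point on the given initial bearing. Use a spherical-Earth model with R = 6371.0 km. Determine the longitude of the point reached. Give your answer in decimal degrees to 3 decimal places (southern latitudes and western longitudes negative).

Central angle δ = d/R = 0.765390 rad.
Converting: φ₁ = 0.051400 rad, θ = 0.488692 rad.
Destination latitude: φ₂ = arcsin( sin φ₁ cos δ + cos φ₁ sin δ cos θ ) = arcsin(0.647963) = 40.388°.
Then Δλ = atan2(0.324829, 0.687822) = 0.441208 rad, from sin θ sin δ cos φ₁ over cos δ − sin φ₁ sin φ₂.
λ₂ = 120.590° + 25.279° = 145.869°.

longitude 145.869°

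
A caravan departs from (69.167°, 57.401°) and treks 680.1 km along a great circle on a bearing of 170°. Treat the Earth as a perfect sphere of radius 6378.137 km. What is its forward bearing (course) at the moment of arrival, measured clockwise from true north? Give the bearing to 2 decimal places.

The arc subtends δ = 680.1/6378.137 = 0.106630 rad at the centre.
Start latitude φ₁ = 1.207192 rad; initial bearing θ = 2.967060 rad.
Applying the spherical law of cosines for sides, sin φ₂ = sin φ₁ cos δ + cos φ₁ sin δ cos θ = 0.892037, so φ₂ = 63.130°.
Then Δλ = atan2(0.006573, 0.160604) = 0.040902 rad, from sin θ sin δ cos φ₁ over cos δ − sin φ₁ sin φ₂.
λ₂ = 57.401° + 2.344° = 59.745°.
The forward bearing on arrival equals the back-azimuth from the destination plus 180°.
Back-azimuth from P₂ (63.13°, 59.74°) to P₁ (69.17°, 57.40°), with Δλ' = λ₁ − λ₂ = -2.34°: atan2( sin Δλ' cos φ₁ , cos φ₂ sin φ₁ − sin φ₂ cos φ₁ cos Δλ' ) = 352.15°.
Final bearing = (352.15° + 180°) mod 360° = 172.15°.

final bearing 172.15°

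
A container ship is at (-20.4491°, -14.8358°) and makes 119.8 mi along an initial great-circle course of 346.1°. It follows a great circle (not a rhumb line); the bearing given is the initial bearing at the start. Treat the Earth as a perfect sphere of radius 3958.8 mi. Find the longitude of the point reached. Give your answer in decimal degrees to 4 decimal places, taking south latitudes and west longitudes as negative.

longitude -15.2756°

δ = 119.8/3958.8 = 0.030262 rad (1.7339°).
Converting: φ₁ = -0.356904 rad, θ = 6.040585 rad.
sin φ₂ = sin φ₁ cos δ + cos φ₁ sin δ cos θ = (-0.349375)(0.999542) + (0.936983)(0.030257)(0.970716) = -0.321695
φ₂ = asin(-0.321695) = -0.327519 rad = -18.7655°.
For the longitude increment, Δλ = atan2( sin θ sin δ cos φ₁, cos δ − sin φ₁ sin φ₂ ) = atan2(-0.006811, 0.887150) = -0.4398°.
λ₂ = λ₁ + Δλ = -15.2756°.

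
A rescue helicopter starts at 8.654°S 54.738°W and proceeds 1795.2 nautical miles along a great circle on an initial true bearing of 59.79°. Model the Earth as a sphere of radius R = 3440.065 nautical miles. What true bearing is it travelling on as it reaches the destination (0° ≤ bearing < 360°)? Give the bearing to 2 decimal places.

final bearing 59.35°

δ = 1795.2/3440.065 = 0.521851 rad (29.8998°).
With φ₁ = -8.654° = -0.151041 rad and θ = 59.79° = 1.043532 rad:
Destination latitude: φ₂ = arcsin( sin φ₁ cos δ + cos φ₁ sin δ cos θ ) = arcsin(0.117528) = 6.749°.
Then Δλ = atan2(0.425880, 0.884582) = 0.448696 rad, from sin θ sin δ cos φ₁ over cos δ − sin φ₁ sin φ₂.
λ₂ = λ₁ + Δλ = -29.030°.
The forward bearing on arrival equals the back-azimuth from the destination plus 180°.
Back-azimuth from P₂ (6.75°, -29.03°) to P₁ (-8.65°, -54.74°), with Δλ' = λ₁ − λ₂ = -25.71°: atan2( sin Δλ' cos φ₁ , cos φ₂ sin φ₁ − sin φ₂ cos φ₁ cos Δλ' ) = 239.35°.
Final bearing = (239.35° + 180°) mod 360° = 59.35°.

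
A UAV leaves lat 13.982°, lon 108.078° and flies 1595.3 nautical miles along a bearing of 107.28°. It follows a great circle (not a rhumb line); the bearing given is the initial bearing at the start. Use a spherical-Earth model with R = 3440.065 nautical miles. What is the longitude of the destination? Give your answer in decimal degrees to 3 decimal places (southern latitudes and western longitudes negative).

longitude 133.466°

δ = 1595.3/3440.065 = 0.463741 rad (26.5704°).
With φ₁ = 13.982° = 0.244032 rad and θ = 107.28° = 1.872389 rad:
Applying the spherical law of cosines for sides, sin φ₂ = sin φ₁ cos δ + cos φ₁ sin δ cos θ = 0.087169, so φ₂ = 5.001°.
Then Δλ = atan2(0.414454, 0.873324) = 0.443098 rad, from sin θ sin δ cos φ₁ over cos δ − sin φ₁ sin φ₂.
λ₂ = 108.078° + 25.388° = 133.466°.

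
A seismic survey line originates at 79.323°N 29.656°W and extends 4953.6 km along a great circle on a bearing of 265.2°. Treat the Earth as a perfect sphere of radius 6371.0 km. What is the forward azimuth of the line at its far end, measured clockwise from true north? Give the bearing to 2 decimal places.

final bearing 194.77°

Central angle δ = d/R = 0.777523 rad.
With φ₁ = 79.323° = 1.384448 rad and θ = 265.2° = 4.628613 rad:
Applying the spherical law of cosines for sides, sin φ₂ = sin φ₁ cos δ + cos φ₁ sin δ cos θ = 0.689440, so φ₂ = 43.586°.
Then Δλ = atan2(-0.129516, 0.035150) = -1.305785 rad, from sin θ sin δ cos φ₁ over cos δ − sin φ₁ sin φ₂.
Hence λ₂ = -29.656° + -74.816° = -104.472°.
The forward bearing on arrival equals the back-azimuth from the destination plus 180°.
Back-azimuth from P₂ (43.59°, -104.47°) to P₁ (79.32°, -29.66°), with Δλ' = λ₁ − λ₂ = 74.82°: atan2( sin Δλ' cos φ₁ , cos φ₂ sin φ₁ − sin φ₂ cos φ₁ cos Δλ' ) = 14.77°.
Final bearing = (14.77° + 180°) mod 360° = 194.77°.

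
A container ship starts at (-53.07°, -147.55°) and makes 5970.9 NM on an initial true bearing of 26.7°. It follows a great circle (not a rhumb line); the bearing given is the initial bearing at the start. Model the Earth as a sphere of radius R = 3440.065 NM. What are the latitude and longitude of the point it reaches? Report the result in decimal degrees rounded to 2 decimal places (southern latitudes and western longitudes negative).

latitude 41.35°, longitude -111.36°

Central angle δ = d/R = 1.735694 rad.
Start latitude φ₁ = -0.926246 rad; initial bearing θ = 0.466003 rad.
sin φ₂ = sin φ₁ cos δ + cos φ₁ sin δ cos θ = (-0.799370)(-0.164151) + (0.600839)(0.986435)(0.893371) = 0.660709
φ₂ = asin(0.660709) = 0.721762 rad = 41.35°.
For the longitude increment, Δλ = atan2( sin θ sin δ cos φ₁, cos δ − sin φ₁ sin φ₂ ) = atan2(0.266306, 0.363999) = 36.19°.
λ₂ = -147.55° + 36.19° = -111.36°.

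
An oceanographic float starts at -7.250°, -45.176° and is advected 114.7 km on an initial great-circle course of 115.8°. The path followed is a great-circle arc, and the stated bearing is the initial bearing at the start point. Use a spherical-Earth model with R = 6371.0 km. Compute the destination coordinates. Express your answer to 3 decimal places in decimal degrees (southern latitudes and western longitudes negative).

The arc subtends δ = 114.7/6371 = 0.018003 rad at the centre.
With φ₁ = -7.250° = -0.126536 rad and θ = 115.8° = 2.021091 rad:
Applying the spherical law of cosines for sides, sin φ₂ = sin φ₁ cos δ + cos φ₁ sin δ cos θ = -0.133951, so φ₂ = -7.698°.
For the longitude increment, Δλ = atan2( sin θ sin δ cos φ₁, cos δ − sin φ₁ sin φ₂ ) = atan2(0.016078, 0.982933) = 0.937°.
λ₂ = -45.176° + 0.937° = -44.239°.

latitude -7.698°, longitude -44.239°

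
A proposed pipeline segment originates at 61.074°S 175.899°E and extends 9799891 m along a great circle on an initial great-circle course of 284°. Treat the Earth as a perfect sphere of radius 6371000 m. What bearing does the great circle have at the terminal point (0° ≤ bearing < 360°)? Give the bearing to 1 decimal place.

final bearing 331.9°

Angular distance δ = d/R = 9799891 / 6371000 = 1.538203 rad.
Converting: φ₁ = -1.065942 rad, θ = 4.956735 rad.
Destination latitude: φ₂ = arcsin( sin φ₁ cos δ + cos φ₁ sin δ cos θ ) = arcsin(0.088428) = 5.073°.
Then Δλ = atan2(-0.469063, 0.109984) = -1.340481 rad, from sin θ sin δ cos φ₁ over cos δ − sin φ₁ sin φ₂.
λ₂ = 175.899° + -76.804° = 99.095°.
The forward bearing on arrival equals the back-azimuth from the destination plus 180°.
Back-azimuth from P₂ (5.1°, 99.1°) to P₁ (-61.1°, 175.9°), with Δλ' = λ₁ − λ₂ = 76.8°: atan2( sin Δλ' cos φ₁ , cos φ₂ sin φ₁ − sin φ₂ cos φ₁ cos Δλ' ) = 151.9°.
Final bearing = (151.9° + 180°) mod 360° = 331.9°.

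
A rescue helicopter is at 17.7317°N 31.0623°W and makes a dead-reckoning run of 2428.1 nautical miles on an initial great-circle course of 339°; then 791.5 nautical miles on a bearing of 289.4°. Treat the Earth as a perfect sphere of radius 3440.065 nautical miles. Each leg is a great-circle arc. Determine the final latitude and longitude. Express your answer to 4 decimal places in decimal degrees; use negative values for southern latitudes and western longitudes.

Apply the spherical direct solution leg by leg, carrying full precision between legs.
Leg 1: from (17.7317°, -31.0623°), δ = 2428.1/3440.065 = 0.705830 rad, θ = 339° → φ = 53.9598°, λ = -54.3348°.
Leg 2: from (53.9598°, -54.3348°), δ = 791.5/3440.065 = 0.230083 rad, θ = 289.4° → φ = 56.2908°, λ = -77.1401°.

latitude 56.2908°, longitude -77.1401°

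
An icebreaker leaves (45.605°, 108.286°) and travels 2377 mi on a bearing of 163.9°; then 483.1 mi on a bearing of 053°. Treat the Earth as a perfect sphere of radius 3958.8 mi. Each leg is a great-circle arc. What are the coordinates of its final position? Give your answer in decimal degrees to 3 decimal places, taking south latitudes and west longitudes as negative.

latitude 16.251°, longitude 123.319°

Apply the spherical direct solution leg by leg, carrying full precision between legs.
Leg 1: from (45.605°, 108.286°), δ = 2377/3958.8 = 0.600434 rad, θ = 163.9° → φ = 12.110°, λ = 117.507°.
Leg 2: from (12.110°, 117.507°), δ = 483.1/3958.8 = 0.122032 rad, θ = 53° → φ = 16.251°, λ = 123.319°.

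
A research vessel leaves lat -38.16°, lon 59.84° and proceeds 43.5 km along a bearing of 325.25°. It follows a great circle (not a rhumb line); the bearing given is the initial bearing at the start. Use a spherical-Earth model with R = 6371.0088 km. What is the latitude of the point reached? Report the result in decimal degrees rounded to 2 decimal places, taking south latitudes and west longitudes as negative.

latitude -37.84°

δ = 43.5/6371.0088 = 0.006828 rad (0.3912°).
Converting: φ₁ = -0.666018 rad, θ = 5.676683 rad.
sin φ₂ = sin φ₁ cos δ + cos φ₁ sin δ cos θ = (-0.617860)(0.999977) + (0.786288)(0.006828)(0.821647) = -0.613434
φ₂ = asin(-0.613434) = -0.660402 rad = -37.84°.
For the longitude increment, Δλ = atan2( sin θ sin δ cos φ₁, cos δ − sin φ₁ sin φ₂ ) = atan2(-0.003060, 0.620961) = -0.28°.
λ₂ = 59.84° + -0.28° = 59.56°.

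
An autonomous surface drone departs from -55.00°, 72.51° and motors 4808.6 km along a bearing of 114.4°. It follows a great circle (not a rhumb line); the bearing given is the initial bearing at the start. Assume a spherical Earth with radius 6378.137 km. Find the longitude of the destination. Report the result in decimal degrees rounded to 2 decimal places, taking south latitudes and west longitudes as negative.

longitude 145.85°

The arc subtends δ = 4808.6/6378.137 = 0.753919 rad at the centre.
Start latitude φ₁ = -0.959931 rad; initial bearing θ = 1.996657 rad.
Destination latitude: φ₂ = arcsin( sin φ₁ cos δ + cos φ₁ sin δ cos θ ) = arcsin(-0.759362) = -49.41°.
For the longitude increment, Δλ = atan2( sin θ sin δ cos φ₁, cos δ − sin φ₁ sin φ₂ ) = atan2(0.357547, 0.106979) = 73.34°.
λ₂ = 72.51° + 73.34° = 145.85°.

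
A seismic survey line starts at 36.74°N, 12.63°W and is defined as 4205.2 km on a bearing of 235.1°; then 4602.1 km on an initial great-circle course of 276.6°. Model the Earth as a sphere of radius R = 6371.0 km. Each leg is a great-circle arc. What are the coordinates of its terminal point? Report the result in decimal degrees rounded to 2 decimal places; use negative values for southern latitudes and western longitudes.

Apply the spherical direct solution leg by leg, carrying full precision between legs.
Leg 1: from (36.74°, -12.63°), δ = 4205.2/6371 = 0.660053 rad, θ = 235.1° → φ = 11.04°, λ = -43.45°.
Leg 2: from (11.04°, -43.45°), δ = 4602.1/6371 = 0.722351 rad, θ = 276.6° → φ = 12.60°, λ = -85.75°.

latitude 12.60°, longitude -85.75°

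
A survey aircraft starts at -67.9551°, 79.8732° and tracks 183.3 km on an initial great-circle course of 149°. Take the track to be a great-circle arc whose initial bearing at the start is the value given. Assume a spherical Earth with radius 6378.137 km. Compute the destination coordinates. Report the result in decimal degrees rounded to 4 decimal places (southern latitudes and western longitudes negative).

latitude -69.3500°, longitude 82.2784°

Angular distance δ = d/R = 183.3 / 6378.137 = 0.028739 rad.
Converting: φ₁ = -1.186040 rad, θ = 2.600541 rad.
sin φ₂ = sin φ₁ cos δ + cos φ₁ sin δ cos θ = (-0.926890)(0.999587) + (0.375333)(0.028735)(-0.857167) = -0.935752
φ₂ = asin(-0.935752) = -1.210385 rad = -69.3500°.
Then Δλ = atan2(0.005555, 0.132248) = 0.041978 rad, from sin θ sin δ cos φ₁ over cos δ − sin φ₁ sin φ₂.
λ₂ = λ₁ + Δλ = 82.2784°.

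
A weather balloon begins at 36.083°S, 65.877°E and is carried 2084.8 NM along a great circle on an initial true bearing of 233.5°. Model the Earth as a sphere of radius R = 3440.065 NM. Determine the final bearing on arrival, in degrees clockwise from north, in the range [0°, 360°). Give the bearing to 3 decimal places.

final bearing 264.756°

Angular distance δ = d/R = 2084.8 / 3440.065 = 0.606035 rad.
With φ₁ = -36.083° = -0.629767 rad and θ = 233.5° = 4.075344 rad:
Applying the spherical law of cosines for sides, sin φ₂ = sin φ₁ cos δ + cos φ₁ sin δ cos θ = -0.757892, so φ₂ = -49.279°.
Then Δλ = atan2(-0.370048, 0.375547) = -0.778023 rad, from sin θ sin δ cos φ₁ over cos δ − sin φ₁ sin φ₂.
Hence λ₂ = 65.877° + -44.577° = 21.300°.
The forward bearing on arrival equals the back-azimuth from the destination plus 180°.
Back-azimuth from P₂ (-49.279°, 21.300°) to P₁ (-36.083°, 65.877°), with Δλ' = λ₁ − λ₂ = 44.577°: atan2( sin Δλ' cos φ₁ , cos φ₂ sin φ₁ − sin φ₂ cos φ₁ cos Δλ' ) = 84.756°.
Final bearing = (84.756° + 180°) mod 360° = 264.756°.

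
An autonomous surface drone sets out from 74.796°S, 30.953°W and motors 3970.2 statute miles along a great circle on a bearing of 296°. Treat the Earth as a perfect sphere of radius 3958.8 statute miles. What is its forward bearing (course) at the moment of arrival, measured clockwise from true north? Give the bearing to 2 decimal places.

final bearing 344.93°

δ = 3970.2/3958.8 = 1.002880 rad (57.4608°).
With φ₁ = -74.796° = -1.305436 rad and θ = 296° = 5.166175 rad:
Destination latitude: φ₂ = arcsin( sin φ₁ cos δ + cos φ₁ sin δ cos θ ) = arcsin(-0.422131) = -24.969°.
Then Δλ = atan2(-0.198713, 0.130521) = -0.989634 rad, from sin θ sin δ cos φ₁ over cos δ − sin φ₁ sin φ₂.
λ₂ = -30.953° + -56.702° = -87.655°.
The forward bearing on arrival equals the back-azimuth from the destination plus 180°.
Back-azimuth from P₂ (-24.97°, -87.65°) to P₁ (-74.80°, -30.95°), with Δλ' = λ₁ − λ₂ = 56.70°: atan2( sin Δλ' cos φ₁ , cos φ₂ sin φ₁ − sin φ₂ cos φ₁ cos Δλ' ) = 164.93°.
Final bearing = (164.93° + 180°) mod 360° = 344.93°.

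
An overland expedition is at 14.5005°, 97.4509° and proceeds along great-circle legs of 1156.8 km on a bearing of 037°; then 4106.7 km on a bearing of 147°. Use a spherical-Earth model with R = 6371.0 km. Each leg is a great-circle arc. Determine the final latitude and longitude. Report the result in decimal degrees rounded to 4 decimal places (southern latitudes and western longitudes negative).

latitude -9.0003°, longitude 123.5660°

Apply the spherical direct solution leg by leg, carrying full precision between legs.
Leg 1: from (14.5005°, 97.4509°), δ = 1156.8/6371 = 0.181573 rad, θ = 37° → φ = 22.6992°, λ = 104.2159°.
Leg 2: from (22.6992°, 104.2159°), δ = 4106.7/6371 = 0.644593 rad, θ = 147° → φ = -9.0003°, λ = 123.5660°.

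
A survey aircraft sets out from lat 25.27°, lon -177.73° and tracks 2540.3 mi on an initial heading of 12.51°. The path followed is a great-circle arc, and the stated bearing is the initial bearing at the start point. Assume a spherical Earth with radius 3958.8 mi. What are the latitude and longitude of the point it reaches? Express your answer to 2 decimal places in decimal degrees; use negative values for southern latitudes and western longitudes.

latitude 60.50°, longitude -162.46°

The arc subtends δ = 2540.3/3958.8 = 0.641684 rad at the centre.
Converting: φ₁ = 0.441045 rad, θ = 0.218341 rad.
sin φ₂ = sin φ₁ cos δ + cos φ₁ sin δ cos θ = (0.426884)(0.801089) + (0.904306)(0.598546)(0.976258) = 0.870390
φ₂ = asin(0.870390) = 1.055994 rad = 60.50°.
Δλ = atan2( sin θ sin δ cos φ₁ , cos δ − sin φ₁ sin φ₂ ) = atan2(0.117244, 0.429533) = 0.266466 rad = 15.27°.
λ₂ = λ₁ + Δλ = -162.46°.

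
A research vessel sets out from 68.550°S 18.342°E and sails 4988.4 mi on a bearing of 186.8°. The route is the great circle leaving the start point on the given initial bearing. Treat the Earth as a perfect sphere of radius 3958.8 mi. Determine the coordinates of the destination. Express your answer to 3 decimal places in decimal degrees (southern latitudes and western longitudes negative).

latitude -39.072°, longitude -153.309°

Angular distance δ = d/R = 4988.4 / 3958.8 = 1.260079 rad.
Converting: φ₁ = -1.196423 rad, θ = 3.260275 rad.
Applying the spherical law of cosines for sides, sin φ₂ = sin φ₁ cos δ + cos φ₁ sin δ cos θ = -0.630294, so φ₂ = -39.072°.
Δλ = atan2( sin θ sin δ cos φ₁ , cos δ − sin φ₁ sin φ₂ ) = atan2(-0.041226, -0.280896) = -2.995868 rad = -171.651°.
λ₂ = λ₁ + Δλ = -153.309°.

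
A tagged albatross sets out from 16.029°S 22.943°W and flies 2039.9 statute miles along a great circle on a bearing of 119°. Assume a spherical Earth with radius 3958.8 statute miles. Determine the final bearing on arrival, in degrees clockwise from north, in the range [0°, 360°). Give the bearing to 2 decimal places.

The arc subtends δ = 2039.9/3958.8 = 0.515282 rad at the centre.
Converting: φ₁ = -0.279759 rad, θ = 2.076942 rad.
sin φ₂ = sin φ₁ cos δ + cos φ₁ sin δ cos θ = (-0.276124)(0.870154) + (0.961122)(0.492781)(-0.484810) = -0.469887
φ₂ = asin(-0.469887) = -0.489163 rad = -28.027°.
For the longitude increment, Δλ = atan2( sin θ sin δ cos φ₁, cos δ − sin φ₁ sin φ₂ ) = atan2(0.414239, 0.740407) = 29.226°.
λ₂ = λ₁ + Δλ = 6.283°.
The forward bearing on arrival equals the back-azimuth from the destination plus 180°.
Back-azimuth from P₂ (-28.03°, 6.28°) to P₁ (-16.03°, -22.94°), with Δλ' = λ₁ − λ₂ = -29.23°: atan2( sin Δλ' cos φ₁ , cos φ₂ sin φ₁ − sin φ₂ cos φ₁ cos Δλ' ) = 287.77°.
Final bearing = (287.77° + 180°) mod 360° = 107.77°.

final bearing 107.77°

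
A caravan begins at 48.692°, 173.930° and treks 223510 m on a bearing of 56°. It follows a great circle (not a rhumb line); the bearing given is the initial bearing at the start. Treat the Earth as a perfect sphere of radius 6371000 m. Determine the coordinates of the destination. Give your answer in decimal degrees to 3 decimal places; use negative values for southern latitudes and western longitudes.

latitude 49.788°, longitude 176.511°

Angular distance δ = d/R = 223510 / 6371000 = 0.035082 rad.
Start latitude φ₁ = 0.849836 rad; initial bearing θ = 0.977384 rad.
sin φ₂ = sin φ₁ cos δ + cos φ₁ sin δ cos θ = (0.751172)(0.999385) + (0.660107)(0.035075)(0.559193) = 0.763657
φ₂ = asin(0.763657) = 0.868959 rad = 49.788°.
For the longitude increment, Δλ = atan2( sin θ sin δ cos φ₁, cos δ − sin φ₁ sin φ₂ ) = atan2(0.019195, 0.425747) = 2.581°.
λ₂ = 173.930° + 2.581° = 176.511°.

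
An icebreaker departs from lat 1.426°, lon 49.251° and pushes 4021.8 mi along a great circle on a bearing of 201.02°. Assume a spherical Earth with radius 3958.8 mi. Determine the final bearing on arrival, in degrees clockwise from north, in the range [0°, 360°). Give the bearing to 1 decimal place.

δ = 4021.8/3958.8 = 1.015914 rad (58.2076°).
With φ₁ = 1.426° = 0.024888 rad and θ = 201.02° = 3.508461 rad:
sin φ₂ = sin φ₁ cos δ + cos φ₁ sin δ cos θ = (0.024886)(0.526843) + (0.999690)(0.849962)(-0.933455) = -0.780045
φ₂ = asin(-0.780045) = -0.894738 rad = -51.265°.
Δλ = atan2( sin θ sin δ cos φ₁ , cos δ − sin φ₁ sin φ₂ ) = atan2(-0.304782, 0.546255) = -0.508924 rad = -29.159°.
λ₂ = λ₁ + Δλ = 20.092°.
The forward bearing on arrival equals the back-azimuth from the destination plus 180°.
Back-azimuth from P₂ (-51.3°, 20.1°) to P₁ (1.4°, 49.3°), with Δλ' = λ₁ − λ₂ = 29.2°: atan2( sin Δλ' cos φ₁ , cos φ₂ sin φ₁ − sin φ₂ cos φ₁ cos Δλ' ) = 35.0°.
Final bearing = (35.0° + 180°) mod 360° = 215.0°.

final bearing 215.0°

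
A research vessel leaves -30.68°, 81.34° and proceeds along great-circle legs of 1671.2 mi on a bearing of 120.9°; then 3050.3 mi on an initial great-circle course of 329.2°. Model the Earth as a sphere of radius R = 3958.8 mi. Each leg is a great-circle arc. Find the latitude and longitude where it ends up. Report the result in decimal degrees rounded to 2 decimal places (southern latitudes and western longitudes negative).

Apply the spherical direct solution leg by leg, carrying full precision between legs.
Leg 1: from (-30.68°, 81.34°), δ = 1671.2/3958.8 = 0.422148 rad, θ = 120.9° → φ = -40.27°, λ = 108.78°.
Leg 2: from (-40.27°, 108.78°), δ = 3050.3/3958.8 = 0.770511 rad, θ = 329.2° → φ = -0.42°, λ = 87.88°.

latitude -0.42°, longitude 87.88°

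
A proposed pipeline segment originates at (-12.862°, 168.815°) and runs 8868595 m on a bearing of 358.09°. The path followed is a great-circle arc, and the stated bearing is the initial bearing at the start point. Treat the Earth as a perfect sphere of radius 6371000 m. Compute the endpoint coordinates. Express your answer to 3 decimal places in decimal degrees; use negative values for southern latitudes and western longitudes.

Central angle δ = d/R = 1.392026 rad.
With φ₁ = -12.862° = -0.224484 rad and θ = 358.09° = 6.249850 rad:
sin φ₂ = sin φ₁ cos δ + cos φ₁ sin δ cos θ = (-0.222604)(0.177820) + (0.974909)(0.984063)(0.999444) = 0.919256
φ₂ = asin(0.919256) = 1.166185 rad = 66.817°.
Δλ = atan2( sin θ sin δ cos φ₁ , cos δ − sin φ₁ sin φ₂ ) = atan2(-0.031975, 0.382450) = -0.083413 rad = -4.779°.
λ₂ = λ₁ + Δλ = 164.036°.

latitude 66.817°, longitude 164.036°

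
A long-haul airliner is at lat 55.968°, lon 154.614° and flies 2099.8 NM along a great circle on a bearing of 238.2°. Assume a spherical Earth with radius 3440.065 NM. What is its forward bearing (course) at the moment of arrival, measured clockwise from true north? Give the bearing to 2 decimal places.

The arc subtends δ = 2099.8/3440.065 = 0.610395 rad at the centre.
With φ₁ = 55.968° = 0.976826 rad and θ = 238.2° = 4.157374 rad:
Destination latitude: φ₂ = arcsin( sin φ₁ cos δ + cos φ₁ sin δ cos θ ) = arcsin(0.510033) = 30.666°.
For the longitude increment, Δλ = atan2( sin θ sin δ cos φ₁, cos δ − sin φ₁ sin φ₂ ) = atan2(-0.272637, 0.396744) = -34.496°.
λ₂ = λ₁ + Δλ = 120.118°.
The forward bearing on arrival equals the back-azimuth from the destination plus 180°.
Back-azimuth from P₂ (30.67°, 120.12°) to P₁ (55.97°, 154.61°), with Δλ' = λ₁ − λ₂ = 34.50°: atan2( sin Δλ' cos φ₁ , cos φ₂ sin φ₁ − sin φ₂ cos φ₁ cos Δλ' ) = 33.57°.
Final bearing = (33.57° + 180°) mod 360° = 213.57°.

final bearing 213.57°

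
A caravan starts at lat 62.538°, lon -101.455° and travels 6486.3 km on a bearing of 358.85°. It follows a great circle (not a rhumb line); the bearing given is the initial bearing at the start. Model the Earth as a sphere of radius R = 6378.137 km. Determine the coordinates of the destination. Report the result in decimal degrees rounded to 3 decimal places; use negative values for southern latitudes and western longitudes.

δ = 6486.3/6378.137 = 1.016958 rad (58.2674°).
Converting: φ₁ = 1.091494 rad, θ = 6.263114 rad.
Applying the spherical law of cosines for sides, sin φ₂ = sin φ₁ cos δ + cos φ₁ sin δ cos θ = 0.858832, so φ₂ = 59.186°.
Then Δλ = atan2(-0.007872, -0.236101) = -3.108264 rad, from sin θ sin δ cos φ₁ over cos δ − sin φ₁ sin φ₂.
λ₂ = -101.455° + -178.090° = -279.545°, normalized to (−180°, 180°] → 80.455°.

latitude 59.186°, longitude 80.455°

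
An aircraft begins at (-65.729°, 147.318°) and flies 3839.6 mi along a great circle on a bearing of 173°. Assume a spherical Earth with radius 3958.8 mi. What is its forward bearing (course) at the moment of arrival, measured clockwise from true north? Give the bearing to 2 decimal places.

δ = 3839.6/3958.8 = 0.969890 rad (55.5706°).
Converting: φ₁ = -1.147187 rad, θ = 3.019420 rad.
Destination latitude: φ₂ = arcsin( sin φ₁ cos δ + cos φ₁ sin δ cos θ ) = arcsin(-0.851935) = -58.423°.
For the longitude increment, Δλ = atan2( sin θ sin δ cos φ₁, cos δ − sin φ₁ sin φ₂ ) = atan2(0.041319, -0.211244) = 168.933°.
λ₂ = 147.318° + 168.933° = 316.251°, normalized to (−180°, 180°] → -43.749°.
The forward bearing on arrival equals the back-azimuth from the destination plus 180°.
Back-azimuth from P₂ (-58.42°, -43.75°) to P₁ (-65.73°, 147.32°), with Δλ' = λ₁ − λ₂ = 191.07°: atan2( sin Δλ' cos φ₁ , cos φ₂ sin φ₁ − sin φ₂ cos φ₁ cos Δλ' ) = 185.49°.
Final bearing = (185.49° + 180°) mod 360° = 5.49°.

final bearing 5.49°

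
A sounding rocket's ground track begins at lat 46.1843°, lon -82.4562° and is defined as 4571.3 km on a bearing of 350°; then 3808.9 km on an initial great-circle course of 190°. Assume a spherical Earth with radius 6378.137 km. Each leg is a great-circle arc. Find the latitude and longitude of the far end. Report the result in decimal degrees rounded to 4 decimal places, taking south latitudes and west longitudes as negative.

latitude 48.5974°, longitude -155.1252°

Apply the spherical direct solution leg by leg, carrying full precision between legs.
Leg 1: from (46.1843°, -82.4562°), δ = 4571.3/6378.137 = 0.716714 rad, θ = 350° → φ = 82.7197°, λ = -146.6347°.
Leg 2: from (82.7197°, -146.6347°), δ = 3808.9/6378.137 = 0.597181 rad, θ = 190° → φ = 48.5974°, λ = -155.1252°.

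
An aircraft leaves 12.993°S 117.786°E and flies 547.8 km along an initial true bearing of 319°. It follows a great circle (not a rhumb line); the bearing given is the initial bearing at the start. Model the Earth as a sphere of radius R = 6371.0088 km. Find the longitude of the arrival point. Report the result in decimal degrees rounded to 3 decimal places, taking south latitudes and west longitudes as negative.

longitude 114.514°

Central angle δ = d/R = 0.085983 rad.
Converting: φ₁ = -0.226771 rad, θ = 5.567600 rad.
Destination latitude: φ₂ = arcsin( sin φ₁ cos δ + cos φ₁ sin δ cos θ ) = arcsin(-0.160848) = -9.256°.
For the longitude increment, Δλ = atan2( sin θ sin δ cos φ₁, cos δ − sin φ₁ sin φ₂ ) = atan2(-0.054898, 0.960142) = -3.272°.
λ₂ = 117.786° + -3.272° = 114.514°.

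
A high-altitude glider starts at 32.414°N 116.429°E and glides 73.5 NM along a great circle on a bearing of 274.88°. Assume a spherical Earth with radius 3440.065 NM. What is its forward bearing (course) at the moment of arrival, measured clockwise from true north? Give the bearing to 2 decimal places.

δ = 73.5/3440.065 = 0.021366 rad (1.2242°).
Converting: φ₁ = 0.565731 rad, θ = 4.797561 rad.
Destination latitude: φ₂ = arcsin( sin φ₁ cos δ + cos φ₁ sin δ cos θ ) = arcsin(0.537445) = 32.510°.
Δλ = atan2( sin θ sin δ cos φ₁ , cos δ − sin φ₁ sin φ₂ ) = atan2(-0.017970, 0.711683) = -0.025245 rad = -1.446°.
λ₂ = λ₁ + Δλ = 114.983°.
The forward bearing on arrival equals the back-azimuth from the destination plus 180°.
Back-azimuth from P₂ (32.51°, 114.98°) to P₁ (32.41°, 116.43°), with Δλ' = λ₁ − λ₂ = 1.45°: atan2( sin Δλ' cos φ₁ , cos φ₂ sin φ₁ − sin φ₂ cos φ₁ cos Δλ' ) = 94.10°.
Final bearing = (94.10° + 180°) mod 360° = 274.10°.

final bearing 274.10°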